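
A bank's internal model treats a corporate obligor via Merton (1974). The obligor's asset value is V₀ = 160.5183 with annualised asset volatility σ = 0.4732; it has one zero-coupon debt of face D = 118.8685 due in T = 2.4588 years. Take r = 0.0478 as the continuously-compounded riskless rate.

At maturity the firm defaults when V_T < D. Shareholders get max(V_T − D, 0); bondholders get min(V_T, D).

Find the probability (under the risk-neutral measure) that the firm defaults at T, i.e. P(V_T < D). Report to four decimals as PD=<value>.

d₁ = [ln(V₀/D) + (r + σ²/2)T] / (σ√T)
   = [ln(160.5183/118.8685) + (0.0478 + 0.5·0.4732²)·2.4588] / (0.4732·√2.4588)
   = [0.300390 + 0.392816] / 0.742004 = 0.934234
d₂ = d₁ − σ√T = 0.934234 − 0.742004 = 0.192230
risk-neutral PD = N(−d₂) = N(-0.192230) = 0.423781

PD=0.4238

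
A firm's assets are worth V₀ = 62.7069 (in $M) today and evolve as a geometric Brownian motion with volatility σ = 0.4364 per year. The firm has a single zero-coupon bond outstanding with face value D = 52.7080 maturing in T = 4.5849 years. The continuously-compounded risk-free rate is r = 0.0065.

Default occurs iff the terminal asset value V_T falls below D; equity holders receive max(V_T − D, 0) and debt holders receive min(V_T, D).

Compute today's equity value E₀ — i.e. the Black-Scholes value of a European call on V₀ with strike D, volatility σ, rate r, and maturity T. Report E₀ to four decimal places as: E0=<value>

E0=26.6974

d₁ = [ln(V₀/D) + (r + σ²/2)T] / (σ√T)
   = [ln(62.7069/52.7080) + (0.0065 + 0.5·0.4364²)·4.5849] / (0.4364·√4.5849)
   = [0.173704 + 0.466387] / 0.934436 = 0.685003
d₂ = d₁ − σ√T = 0.685003 − 0.934436 = -0.249433
N(d₁) = 0.753329,  N(d₂) = 0.401513,  e^(−rT) = 0.970638
E₀ = V₀·N(d₁) − D·e^(−rT)·N(d₂)
   = 62.7069·0.753329 − 52.7080·0.970638·0.401513 = 26.697376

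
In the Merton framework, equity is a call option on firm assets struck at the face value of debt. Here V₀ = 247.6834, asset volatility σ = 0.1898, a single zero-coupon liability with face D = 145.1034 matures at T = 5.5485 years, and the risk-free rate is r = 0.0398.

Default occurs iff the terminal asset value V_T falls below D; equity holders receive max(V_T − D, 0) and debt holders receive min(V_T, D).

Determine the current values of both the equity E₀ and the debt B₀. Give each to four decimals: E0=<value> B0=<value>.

d₁ = [ln(V₀/D) + (r + σ²/2)T] / (σ√T)
   = [ln(247.6834/145.1034) + (0.0398 + 0.5·0.1898²)·5.5485] / (0.1898·√5.5485)
   = [0.534705 + 0.320770] / 0.447079 = 1.913477
d₂ = d₁ − σ√T = 1.913477 − 0.447079 = 1.466398
N(d₁) = 0.972156,  N(d₂) = 0.928730,  e^(−rT) = 0.801853
E₀ = V₀·N(d₁) − D·e^(−rT)·N(d₂)
   = 247.6834·0.972156 − 145.1034·0.801853·0.928730 = 132.727831
B₀ = V₀ − E₀ = 247.6834 − 132.727831 = 114.955569

E0=132.7278 B0=114.9556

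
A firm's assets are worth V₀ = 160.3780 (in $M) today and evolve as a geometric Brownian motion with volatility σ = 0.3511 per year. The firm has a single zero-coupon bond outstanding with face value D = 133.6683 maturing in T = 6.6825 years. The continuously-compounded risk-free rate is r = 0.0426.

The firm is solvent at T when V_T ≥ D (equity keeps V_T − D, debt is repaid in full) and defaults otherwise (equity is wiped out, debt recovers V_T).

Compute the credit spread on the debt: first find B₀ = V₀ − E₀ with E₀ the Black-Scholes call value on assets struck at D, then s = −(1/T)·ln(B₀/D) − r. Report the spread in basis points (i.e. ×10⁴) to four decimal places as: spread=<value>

d₁ = [ln(V₀/D) + (r + σ²/2)T] / (σ√T)
   = [ln(160.3780/133.6683) + (0.0426 + 0.5·0.3511²)·6.6825] / (0.3511·√6.6825)
   = [0.182172 + 0.696554] / 0.907612 = 0.968174
d₂ = d₁ − σ√T = 0.968174 − 0.907612 = 0.060562
N(d₁) = 0.833521,  N(d₂) = 0.524146,  e^(−rT) = 0.752259
E₀ = V₀·N(d₁) − D·e^(−rT)·N(d₂)
   = 160.3780·0.833521 − 133.6683·0.752259·0.524146 = 80.973929
B₀ = V₀ − E₀ = 160.3780 − 80.973929 = 79.404071
spread = −(1/T)·ln(B₀/D) − r = −(1/6.6825)·ln(79.404071/133.6683) − 0.0426 = 0.03533666
in basis points: 0.03533666 × 10⁴ = 353.3666 bp

spread=353.3666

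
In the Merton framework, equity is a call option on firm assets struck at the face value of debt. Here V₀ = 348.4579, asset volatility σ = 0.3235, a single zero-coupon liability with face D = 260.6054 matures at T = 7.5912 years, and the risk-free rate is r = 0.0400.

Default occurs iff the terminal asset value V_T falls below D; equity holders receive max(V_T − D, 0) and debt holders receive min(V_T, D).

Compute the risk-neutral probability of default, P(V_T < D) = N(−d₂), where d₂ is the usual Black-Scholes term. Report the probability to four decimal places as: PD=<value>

PD=0.4126

d₁ = [ln(V₀/D) + (r + σ²/2)T] / (σ√T)
   = [ln(348.4579/260.6054) + (0.0400 + 0.5·0.3235²)·7.5912] / (0.3235·√7.5912)
   = [0.290510 + 0.700866] / 0.891311 = 1.112267
d₂ = d₁ − σ√T = 1.112267 − 0.891311 = 0.220955
risk-neutral PD = N(−d₂) = N(-0.220955) = 0.412564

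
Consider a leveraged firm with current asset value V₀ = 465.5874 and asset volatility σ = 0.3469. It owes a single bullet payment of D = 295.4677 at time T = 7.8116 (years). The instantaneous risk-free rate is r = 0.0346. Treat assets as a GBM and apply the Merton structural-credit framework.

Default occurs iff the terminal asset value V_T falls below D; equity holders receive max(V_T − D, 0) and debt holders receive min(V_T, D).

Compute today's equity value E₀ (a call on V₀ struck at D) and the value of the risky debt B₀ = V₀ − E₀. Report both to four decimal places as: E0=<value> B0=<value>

E0=278.7646 B0=186.8228

d₁ = [ln(V₀/D) + (r + σ²/2)T] / (σ√T)
   = [ln(465.5874/295.4677) + (0.0346 + 0.5·0.3469²)·7.8116] / (0.3469·√7.8116)
   = [0.454740 + 0.740304] / 0.969559 = 1.232564
d₂ = d₁ − σ√T = 1.232564 − 0.969559 = 0.263005
N(d₁) = 0.891131,  N(d₂) = 0.603727,  e^(−rT) = 0.763165
E₀ = V₀·N(d₁) − D·e^(−rT)·N(d₂)
   = 465.5874·0.891131 − 295.4677·0.763165·0.603727 = 278.764626
B₀ = V₀ − E₀ = 465.5874 − 278.764626 = 186.822774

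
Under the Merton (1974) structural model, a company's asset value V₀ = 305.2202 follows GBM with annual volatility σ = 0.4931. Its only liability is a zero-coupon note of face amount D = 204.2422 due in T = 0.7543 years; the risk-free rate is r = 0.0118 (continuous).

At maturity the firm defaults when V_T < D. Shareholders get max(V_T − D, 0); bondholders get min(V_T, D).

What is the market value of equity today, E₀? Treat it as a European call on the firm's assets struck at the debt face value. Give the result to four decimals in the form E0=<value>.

E0=112.2379

d₁ = [ln(V₀/D) + (r + σ²/2)T] / (σ√T)
   = [ln(305.2202/204.2422) + (0.0118 + 0.5·0.4931²)·0.7543] / (0.4931·√0.7543)
   = [0.401727 + 0.100604] / 0.428260 = 1.172959
d₂ = d₁ − σ√T = 1.172959 − 0.428260 = 0.744699
N(d₁) = 0.879594,  N(d₂) = 0.771773,  e^(−rT) = 0.991139
E₀ = V₀·N(d₁) − D·e^(−rT)·N(d₂)
   = 305.2202·0.879594 − 204.2422·0.991139·0.771773 = 112.237932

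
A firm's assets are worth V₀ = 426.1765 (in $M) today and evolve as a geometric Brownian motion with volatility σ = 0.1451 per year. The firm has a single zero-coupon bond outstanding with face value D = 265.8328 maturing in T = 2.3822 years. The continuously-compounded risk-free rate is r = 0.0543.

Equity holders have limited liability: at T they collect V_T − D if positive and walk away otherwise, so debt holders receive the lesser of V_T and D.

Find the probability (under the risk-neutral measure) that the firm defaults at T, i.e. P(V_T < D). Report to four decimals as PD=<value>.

d₁ = [ln(V₀/D) + (r + σ²/2)T] / (σ√T)
   = [ln(426.1765/265.8328) + (0.0543 + 0.5·0.1451²)·2.3822] / (0.1451·√2.3822)
   = [0.471986 + 0.154431] / 0.223953 = 2.797093
d₂ = d₁ − σ√T = 2.797093 − 0.223953 = 2.573141
risk-neutral PD = N(−d₂) = N(-2.573141) = 0.005039

PD=0.0050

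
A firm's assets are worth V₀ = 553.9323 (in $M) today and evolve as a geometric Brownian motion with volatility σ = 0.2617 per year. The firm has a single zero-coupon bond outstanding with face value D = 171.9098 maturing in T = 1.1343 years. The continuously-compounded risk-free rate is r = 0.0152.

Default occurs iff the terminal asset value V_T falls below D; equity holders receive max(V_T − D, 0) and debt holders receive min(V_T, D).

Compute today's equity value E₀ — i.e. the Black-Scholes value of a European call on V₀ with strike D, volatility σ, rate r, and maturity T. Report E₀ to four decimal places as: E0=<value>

d₁ = [ln(V₀/D) + (r + σ²/2)T] / (σ√T)
   = [ln(553.9323/171.9098) + (0.0152 + 0.5·0.2617²)·1.1343] / (0.2617·√1.1343)
   = [1.170073 + 0.056084] / 0.278720 = 4.399245
d₂ = d₁ − σ√T = 4.399245 − 0.278720 = 4.120525
N(d₁) = 0.999995,  N(d₂) = 0.999981,  e^(−rT) = 0.982906
E₀ = V₀·N(d₁) − D·e^(−rT)·N(d₂)
   = 553.9323·0.999995 − 171.9098·0.982906·0.999981 = 384.961239

E0=384.9612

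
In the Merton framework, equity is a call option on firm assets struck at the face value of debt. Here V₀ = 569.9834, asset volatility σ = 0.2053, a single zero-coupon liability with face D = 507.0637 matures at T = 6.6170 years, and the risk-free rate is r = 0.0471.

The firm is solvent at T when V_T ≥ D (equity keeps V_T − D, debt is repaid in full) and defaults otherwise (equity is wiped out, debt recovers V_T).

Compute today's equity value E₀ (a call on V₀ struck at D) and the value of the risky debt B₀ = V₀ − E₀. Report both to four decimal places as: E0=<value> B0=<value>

d₁ = [ln(V₀/D) + (r + σ²/2)T] / (σ√T)
   = [ln(569.9834/507.0637) + (0.0471 + 0.5·0.2053²)·6.6170] / (0.2053·√6.6170)
   = [0.116971 + 0.451108] / 0.528104 = 1.075694
d₂ = d₁ − σ√T = 1.075694 − 0.528104 = 0.547590
N(d₁) = 0.858968,  N(d₂) = 0.708013,  e^(−rT) = 0.732230
E₀ = V₀·N(d₁) − D·e^(−rT)·N(d₂)
   = 569.9834·0.858968 − 507.0637·0.732230·0.708013 = 226.721195
B₀ = V₀ − E₀ = 569.9834 − 226.721195 = 343.262205

E0=226.7212 B0=343.2622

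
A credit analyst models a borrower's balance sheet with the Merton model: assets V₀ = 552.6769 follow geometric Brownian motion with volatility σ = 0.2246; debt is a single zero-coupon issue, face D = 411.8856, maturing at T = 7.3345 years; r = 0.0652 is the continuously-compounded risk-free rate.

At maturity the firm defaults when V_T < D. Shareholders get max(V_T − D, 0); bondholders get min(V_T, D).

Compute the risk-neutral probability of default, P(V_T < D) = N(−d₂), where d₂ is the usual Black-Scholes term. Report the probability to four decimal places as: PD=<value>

PD=0.1672

d₁ = [ln(V₀/D) + (r + σ²/2)T] / (σ√T)
   = [ln(552.6769/411.8856) + (0.0652 + 0.5·0.2246²)·7.3345] / (0.2246·√7.3345)
   = [0.294028 + 0.663204] / 0.608268 = 1.573701
d₂ = d₁ − σ√T = 1.573701 − 0.608268 = 0.965433
risk-neutral PD = N(−d₂) = N(-0.965433) = 0.167164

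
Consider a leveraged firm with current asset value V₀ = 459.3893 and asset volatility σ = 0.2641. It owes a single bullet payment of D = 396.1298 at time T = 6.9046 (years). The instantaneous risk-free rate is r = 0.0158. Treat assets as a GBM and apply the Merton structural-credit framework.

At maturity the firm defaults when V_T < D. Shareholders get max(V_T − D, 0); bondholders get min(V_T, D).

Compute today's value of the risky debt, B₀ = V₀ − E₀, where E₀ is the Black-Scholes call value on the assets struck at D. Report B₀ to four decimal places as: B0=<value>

d₁ = [ln(V₀/D) + (r + σ²/2)T] / (σ√T)
   = [ln(459.3893/396.1298) + (0.0158 + 0.5·0.2641²)·6.9046] / (0.2641·√6.9046)
   = [0.148156 + 0.349886] / 0.693965 = 0.717677
d₂ = d₁ − σ√T = 0.717677 − 0.693965 = 0.023711
N(d₁) = 0.763522,  N(d₂) = 0.509459,  e^(−rT) = 0.896647
E₀ = V₀·N(d₁) − D·e^(−rT)·N(d₂)
   = 459.3893·0.763522 − 396.1298·0.896647·0.509459 = 169.799720
B₀ = V₀ − E₀ = 459.3893 − 169.799720 = 289.589580

B0=289.5896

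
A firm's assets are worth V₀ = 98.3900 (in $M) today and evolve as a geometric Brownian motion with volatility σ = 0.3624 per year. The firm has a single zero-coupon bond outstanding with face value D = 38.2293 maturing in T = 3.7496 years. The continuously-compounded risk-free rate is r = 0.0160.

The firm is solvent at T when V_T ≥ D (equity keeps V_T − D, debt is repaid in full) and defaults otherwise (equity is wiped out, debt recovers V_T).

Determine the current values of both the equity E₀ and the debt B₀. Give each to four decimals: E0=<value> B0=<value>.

E0=63.7505 B0=34.6395

d₁ = [ln(V₀/D) + (r + σ²/2)T] / (σ√T)
   = [ln(98.3900/38.2293) + (0.0160 + 0.5·0.3624²)·3.7496] / (0.3624·√3.7496)
   = [0.945337 + 0.306218] / 0.701747 = 1.783484
d₂ = d₁ − σ√T = 1.783484 − 0.701747 = 1.081737
N(d₁) = 0.962746,  N(d₂) = 0.860315,  e^(−rT) = 0.941771
E₀ = V₀·N(d₁) − D·e^(−rT)·N(d₂)
   = 98.3900·0.962746 − 38.2293·0.941771·0.860315 = 63.750473
B₀ = V₀ − E₀ = 98.3900 − 63.750473 = 34.639527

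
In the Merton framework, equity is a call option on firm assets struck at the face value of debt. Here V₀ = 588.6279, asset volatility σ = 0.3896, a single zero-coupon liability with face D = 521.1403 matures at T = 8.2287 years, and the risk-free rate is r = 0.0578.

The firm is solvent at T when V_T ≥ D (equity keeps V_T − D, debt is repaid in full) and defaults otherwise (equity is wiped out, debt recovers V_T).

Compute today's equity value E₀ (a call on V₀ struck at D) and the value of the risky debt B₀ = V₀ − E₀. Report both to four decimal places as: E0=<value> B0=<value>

E0=349.1033 B0=239.5246

d₁ = [ln(V₀/D) + (r + σ²/2)T] / (σ√T)
   = [ln(588.6279/521.1403) + (0.0578 + 0.5·0.3896²)·8.2287] / (0.3896·√8.2287)
   = [0.121775 + 1.100128] / 1.117595 = 1.093333
d₂ = d₁ − σ√T = 1.093333 − 1.117595 = -0.024263
N(d₁) = 0.862876,  N(d₂) = 0.490322,  e^(−rT) = 0.621500
E₀ = V₀·N(d₁) − D·e^(−rT)·N(d₂)
   = 588.6279·0.862876 − 521.1403·0.621500·0.490322 = 349.103264
B₀ = V₀ − E₀ = 588.6279 − 349.103264 = 239.524636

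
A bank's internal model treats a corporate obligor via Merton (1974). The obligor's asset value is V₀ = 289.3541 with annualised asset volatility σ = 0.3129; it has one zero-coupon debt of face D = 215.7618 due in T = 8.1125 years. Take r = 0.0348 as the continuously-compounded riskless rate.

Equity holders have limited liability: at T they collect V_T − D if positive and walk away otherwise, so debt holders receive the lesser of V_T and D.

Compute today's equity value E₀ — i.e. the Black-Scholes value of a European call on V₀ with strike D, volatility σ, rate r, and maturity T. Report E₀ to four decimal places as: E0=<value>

d₁ = [ln(V₀/D) + (r + σ²/2)T] / (σ√T)
   = [ln(289.3541/215.7618) + (0.0348 + 0.5·0.3129²)·8.1125] / (0.3129·√8.1125)
   = [0.293476 + 0.679448] / 0.891216 = 1.091682
d₂ = d₁ − σ√T = 1.091682 − 0.891216 = 0.200466
N(d₁) = 0.862513,  N(d₂) = 0.579442,  e^(−rT) = 0.754036
E₀ = V₀·N(d₁) − D·e^(−rT)·N(d₂)
   = 289.3541·0.862513 − 215.7618·0.754036·0.579442 = 155.301148

E0=155.3011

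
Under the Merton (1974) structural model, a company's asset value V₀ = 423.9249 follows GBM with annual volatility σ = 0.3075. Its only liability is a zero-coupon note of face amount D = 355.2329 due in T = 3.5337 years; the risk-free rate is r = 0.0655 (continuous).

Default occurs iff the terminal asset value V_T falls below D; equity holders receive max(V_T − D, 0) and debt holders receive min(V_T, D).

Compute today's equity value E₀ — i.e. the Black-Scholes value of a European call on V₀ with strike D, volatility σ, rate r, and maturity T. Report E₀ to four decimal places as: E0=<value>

d₁ = [ln(V₀/D) + (r + σ²/2)T] / (σ√T)
   = [ln(423.9249/355.2329) + (0.0655 + 0.5·0.3075²)·3.5337] / (0.3075·√3.5337)
   = [0.176783 + 0.398524] / 0.578043 = 0.995267
d₂ = d₁ − σ√T = 0.995267 − 0.578043 = 0.417224
N(d₁) = 0.840197,  N(d₂) = 0.661743,  e^(−rT) = 0.793377
E₀ = V₀·N(d₁) − D·e^(−rT)·N(d₂)
   = 423.9249·0.840197 − 355.2329·0.793377·0.661743 = 169.679084

E0=169.6791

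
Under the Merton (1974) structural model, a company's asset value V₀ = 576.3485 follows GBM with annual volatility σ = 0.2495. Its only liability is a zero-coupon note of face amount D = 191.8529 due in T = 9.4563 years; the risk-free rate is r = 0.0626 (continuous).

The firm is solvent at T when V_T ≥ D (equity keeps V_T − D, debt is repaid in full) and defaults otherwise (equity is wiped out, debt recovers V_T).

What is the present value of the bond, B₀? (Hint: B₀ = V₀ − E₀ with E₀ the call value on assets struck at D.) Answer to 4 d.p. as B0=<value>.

B0=105.2796

d₁ = [ln(V₀/D) + (r + σ²/2)T] / (σ√T)
   = [ln(576.3485/191.8529) + (0.0626 + 0.5·0.2495²)·9.4563] / (0.2495·√9.4563)
   = [1.099984 + 0.886293] / 0.767240 = 2.588860
d₂ = d₁ − σ√T = 2.588860 − 0.767240 = 1.821620
N(d₁) = 0.995185,  N(d₂) = 0.965744,  e^(−rT) = 0.553239
E₀ = V₀·N(d₁) − D·e^(−rT)·N(d₂)
   = 576.3485·0.995185 − 191.8529·0.553239·0.965744 = 471.068943
B₀ = V₀ − E₀ = 576.3485 − 471.068943 = 105.279557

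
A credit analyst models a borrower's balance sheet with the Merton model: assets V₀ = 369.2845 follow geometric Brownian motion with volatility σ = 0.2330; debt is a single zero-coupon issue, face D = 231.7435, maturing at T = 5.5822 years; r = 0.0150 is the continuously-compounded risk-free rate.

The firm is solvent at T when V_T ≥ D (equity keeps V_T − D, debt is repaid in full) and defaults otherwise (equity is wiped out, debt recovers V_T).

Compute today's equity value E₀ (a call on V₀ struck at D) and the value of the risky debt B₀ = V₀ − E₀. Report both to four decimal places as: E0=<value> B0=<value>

E0=168.7538 B0=200.5307

d₁ = [ln(V₀/D) + (r + σ²/2)T] / (σ√T)
   = [ln(369.2845/231.7435) + (0.0150 + 0.5·0.2330²)·5.5822] / (0.2330·√5.5822)
   = [0.465936 + 0.235259] / 0.550502 = 1.273739
d₂ = d₁ − σ√T = 1.273739 − 0.550502 = 0.723237
N(d₁) = 0.898622,  N(d₂) = 0.765233,  e^(−rT) = 0.919677
E₀ = V₀·N(d₁) − D·e^(−rT)·N(d₂)
   = 369.2845·0.898622 − 231.7435·0.919677·0.765233 = 168.753764
B₀ = V₀ − E₀ = 369.2845 − 168.753764 = 200.530736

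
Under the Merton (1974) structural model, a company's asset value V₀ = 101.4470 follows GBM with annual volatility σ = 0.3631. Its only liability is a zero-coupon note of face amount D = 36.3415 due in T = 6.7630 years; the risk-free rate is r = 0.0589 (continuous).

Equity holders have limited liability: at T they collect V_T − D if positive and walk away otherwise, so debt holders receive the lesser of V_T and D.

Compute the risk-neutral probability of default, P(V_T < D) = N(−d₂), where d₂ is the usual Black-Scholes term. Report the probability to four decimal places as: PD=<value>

PD=0.1499

d₁ = [ln(V₀/D) + (r + σ²/2)T] / (σ√T)
   = [ln(101.4470/36.3415) + (0.0589 + 0.5·0.3631²)·6.7630] / (0.3631·√6.7630)
   = [1.026576 + 0.844163] / 0.944269 = 1.981150
d₂ = d₁ − σ√T = 1.981150 − 0.944269 = 1.036880
risk-neutral PD = N(−d₂) = N(-1.036880) = 0.149896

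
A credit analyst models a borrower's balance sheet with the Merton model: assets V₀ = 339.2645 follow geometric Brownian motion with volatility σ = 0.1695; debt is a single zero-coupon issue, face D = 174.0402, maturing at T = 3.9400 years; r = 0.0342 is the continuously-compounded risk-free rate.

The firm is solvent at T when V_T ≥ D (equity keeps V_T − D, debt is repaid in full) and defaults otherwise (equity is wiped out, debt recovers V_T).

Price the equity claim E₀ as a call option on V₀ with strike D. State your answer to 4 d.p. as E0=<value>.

E0=187.3798

d₁ = [ln(V₀/D) + (r + σ²/2)T] / (σ√T)
   = [ln(339.2645/174.0402) + (0.0342 + 0.5·0.1695²)·3.9400] / (0.1695·√3.9400)
   = [0.667494 + 0.191347] / 0.336448 = 2.552670
d₂ = d₁ − σ√T = 2.552670 − 0.336448 = 2.216222
N(d₁) = 0.994655,  N(d₂) = 0.986662,  e^(−rT) = 0.873936
E₀ = V₀·N(d₁) − D·e^(−rT)·N(d₂)
   = 339.2645·0.994655 − 174.0402·0.873936·0.986662 = 187.379835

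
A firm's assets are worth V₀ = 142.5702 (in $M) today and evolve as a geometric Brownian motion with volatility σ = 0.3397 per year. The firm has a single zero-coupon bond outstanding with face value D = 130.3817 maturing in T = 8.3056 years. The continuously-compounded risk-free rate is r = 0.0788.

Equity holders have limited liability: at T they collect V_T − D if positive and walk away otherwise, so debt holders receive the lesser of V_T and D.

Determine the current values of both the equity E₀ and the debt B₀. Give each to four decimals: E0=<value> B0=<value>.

d₁ = [ln(V₀/D) + (r + σ²/2)T] / (σ√T)
   = [ln(142.5702/130.3817) + (0.0788 + 0.5·0.3397²)·8.3056] / (0.3397·√8.3056)
   = [0.089368 + 1.133698] / 0.978996 = 1.249306
d₂ = d₁ − σ√T = 1.249306 − 0.978996 = 0.270310
N(d₁) = 0.894223,  N(d₂) = 0.606539,  e^(−rT) = 0.519712
E₀ = V₀·N(d₁) − D·e^(−rT)·N(d₂)
   = 142.5702·0.894223 − 130.3817·0.519712·0.606539 = 86.389995
B₀ = V₀ − E₀ = 142.5702 − 86.389995 = 56.180205

E0=86.3900 B0=56.1802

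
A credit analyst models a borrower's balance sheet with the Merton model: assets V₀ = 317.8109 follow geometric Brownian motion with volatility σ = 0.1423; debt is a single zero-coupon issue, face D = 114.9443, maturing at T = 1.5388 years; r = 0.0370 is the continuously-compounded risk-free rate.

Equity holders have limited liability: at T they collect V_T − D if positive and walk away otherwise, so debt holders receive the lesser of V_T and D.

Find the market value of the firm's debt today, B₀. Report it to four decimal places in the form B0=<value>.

d₁ = [ln(V₀/D) + (r + σ²/2)T] / (σ√T)
   = [ln(317.8109/114.9443) + (0.0370 + 0.5·0.1423²)·1.5388] / (0.1423·√1.5388)
   = [1.017009 + 0.072515] / 0.176521 = 6.172213
d₂ = d₁ − σ√T = 6.172213 − 0.176521 = 5.995692
N(d₁) = 1.000000,  N(d₂) = 1.000000,  e^(−rT) = 0.944655
E₀ = V₀·N(d₁) − D·e^(−rT)·N(d₂)
   = 317.8109·1.000000 − 114.9443·0.944655·1.000000 = 209.228203
B₀ = V₀ − E₀ = 317.8109 − 209.228203 = 108.582697

B0=108.5827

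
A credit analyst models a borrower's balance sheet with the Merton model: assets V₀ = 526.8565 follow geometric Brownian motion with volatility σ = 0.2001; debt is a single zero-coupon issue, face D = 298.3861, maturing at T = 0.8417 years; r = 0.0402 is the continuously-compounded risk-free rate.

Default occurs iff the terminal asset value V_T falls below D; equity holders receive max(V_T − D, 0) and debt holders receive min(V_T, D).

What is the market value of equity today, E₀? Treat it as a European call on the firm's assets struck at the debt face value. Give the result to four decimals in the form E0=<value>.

d₁ = [ln(V₀/D) + (r + σ²/2)T] / (σ√T)
   = [ln(526.8565/298.3861) + (0.0402 + 0.5·0.2001²)·0.8417] / (0.2001·√0.8417)
   = [0.568540 + 0.050687] / 0.183580 = 3.373061
d₂ = d₁ − σ√T = 3.373061 − 0.183580 = 3.189481
N(d₁) = 0.999628,  N(d₂) = 0.999287,  e^(−rT) = 0.966730
E₀ = V₀·N(d₁) − D·e^(−rT)·N(d₂)
   = 526.8565·0.999628 − 298.3861·0.966730·0.999287 = 238.407535

E0=238.4075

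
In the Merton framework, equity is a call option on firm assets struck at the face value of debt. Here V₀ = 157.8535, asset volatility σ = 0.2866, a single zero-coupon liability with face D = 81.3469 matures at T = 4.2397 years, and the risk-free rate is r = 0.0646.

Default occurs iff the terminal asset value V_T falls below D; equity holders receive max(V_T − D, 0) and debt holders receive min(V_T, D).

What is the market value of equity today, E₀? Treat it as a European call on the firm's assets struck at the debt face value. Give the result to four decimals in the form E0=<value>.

E0=97.3475

d₁ = [ln(V₀/D) + (r + σ²/2)T] / (σ√T)
   = [ln(157.8535/81.3469) + (0.0646 + 0.5·0.2866²)·4.2397] / (0.2866·√4.2397)
   = [0.662945 + 0.448008] / 0.590125 = 1.882573
d₂ = d₁ − σ√T = 1.882573 − 0.590125 = 1.292449
N(d₁) = 0.970121,  N(d₂) = 0.901899,  e^(−rT) = 0.760420
E₀ = V₀·N(d₁) − D·e^(−rT)·N(d₂)
   = 157.8535·0.970121 − 81.3469·0.760420·0.901899 = 97.347490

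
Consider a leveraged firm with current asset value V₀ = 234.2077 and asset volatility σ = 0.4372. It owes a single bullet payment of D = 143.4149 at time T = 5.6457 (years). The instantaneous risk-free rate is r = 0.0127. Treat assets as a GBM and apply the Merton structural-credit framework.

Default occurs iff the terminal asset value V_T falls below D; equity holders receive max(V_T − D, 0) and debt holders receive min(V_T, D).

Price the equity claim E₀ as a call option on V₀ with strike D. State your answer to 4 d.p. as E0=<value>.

E0=132.4737

d₁ = [ln(V₀/D) + (r + σ²/2)T] / (σ√T)
   = [ln(234.2077/143.4149) + (0.0127 + 0.5·0.4372²)·5.6457] / (0.4372·√5.6457)
   = [0.490467 + 0.611271] / 1.038817 = 1.060569
d₂ = d₁ − σ√T = 1.060569 − 1.038817 = 0.021752
N(d₁) = 0.855557,  N(d₂) = 0.508677,  e^(−rT) = 0.930810
E₀ = V₀·N(d₁) − D·e^(−rT)·N(d₂)
   = 234.2077·0.855557 − 143.4149·0.930810·0.508677 = 132.473742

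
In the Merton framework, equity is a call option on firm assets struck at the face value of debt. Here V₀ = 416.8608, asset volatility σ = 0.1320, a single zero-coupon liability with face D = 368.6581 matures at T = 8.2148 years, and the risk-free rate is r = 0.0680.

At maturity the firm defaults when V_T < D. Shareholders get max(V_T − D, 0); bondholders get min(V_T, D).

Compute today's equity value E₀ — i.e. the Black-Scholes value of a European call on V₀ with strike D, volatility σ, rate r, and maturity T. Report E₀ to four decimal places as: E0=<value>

d₁ = [ln(V₀/D) + (r + σ²/2)T] / (σ√T)
   = [ln(416.8608/368.6581) + (0.0680 + 0.5·0.1320²)·8.2148] / (0.1320·√8.2148)
   = [0.122883 + 0.630174] / 0.378331 = 1.990468
d₂ = d₁ − σ√T = 1.990468 − 0.378331 = 1.612136
N(d₁) = 0.976730,  N(d₂) = 0.946534,  e^(−rT) = 0.572006
E₀ = V₀·N(d₁) − D·e^(−rT)·N(d₂)
   = 416.8608·0.976730 − 368.6581·0.572006·0.946534 = 207.560696

E0=207.5607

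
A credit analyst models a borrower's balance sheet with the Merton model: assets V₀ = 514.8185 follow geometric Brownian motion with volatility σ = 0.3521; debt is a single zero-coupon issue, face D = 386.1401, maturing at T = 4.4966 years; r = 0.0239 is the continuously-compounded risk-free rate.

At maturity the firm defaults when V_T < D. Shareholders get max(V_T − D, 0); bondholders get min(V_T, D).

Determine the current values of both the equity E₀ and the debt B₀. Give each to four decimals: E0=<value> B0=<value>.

d₁ = [ln(V₀/D) + (r + σ²/2)T] / (σ√T)
   = [ln(514.8185/386.1401) + (0.0239 + 0.5·0.3521²)·4.4966] / (0.3521·√4.4966)
   = [0.287614 + 0.386200] / 0.746635 = 0.902469
d₂ = d₁ − σ√T = 0.902469 − 0.746635 = 0.155834
N(d₁) = 0.816596,  N(d₂) = 0.561918,  e^(−rT) = 0.898105
E₀ = V₀·N(d₁) − D·e^(−rT)·N(d₂)
   = 514.8185·0.816596 − 386.1401·0.898105·0.561918 = 225.528814
B₀ = V₀ − E₀ = 514.8185 − 225.528814 = 289.289686

E0=225.5288 B0=289.2897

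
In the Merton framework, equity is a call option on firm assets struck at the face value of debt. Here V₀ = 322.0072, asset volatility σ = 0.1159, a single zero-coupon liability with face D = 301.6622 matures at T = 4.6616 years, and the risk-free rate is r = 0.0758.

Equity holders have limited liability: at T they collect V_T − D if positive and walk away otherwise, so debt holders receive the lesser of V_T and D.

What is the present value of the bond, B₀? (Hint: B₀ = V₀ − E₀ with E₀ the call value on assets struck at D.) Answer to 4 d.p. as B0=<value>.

B0=210.5978

d₁ = [ln(V₀/D) + (r + σ²/2)T] / (σ√T)
   = [ln(322.0072/301.6622) + (0.0758 + 0.5·0.1159²)·4.6616] / (0.1159·√4.6616)
   = [0.065266 + 0.384658] / 0.250237 = 1.797996
d₂ = d₁ − σ√T = 1.797996 − 0.250237 = 1.547759
N(d₁) = 0.963911,  N(d₂) = 0.939160,  e^(−rT) = 0.702332
E₀ = V₀·N(d₁) − D·e^(−rT)·N(d₂)
   = 322.0072·0.963911 − 301.6622·0.702332·0.939160 = 111.409385
B₀ = V₀ − E₀ = 322.0072 − 111.409385 = 210.597815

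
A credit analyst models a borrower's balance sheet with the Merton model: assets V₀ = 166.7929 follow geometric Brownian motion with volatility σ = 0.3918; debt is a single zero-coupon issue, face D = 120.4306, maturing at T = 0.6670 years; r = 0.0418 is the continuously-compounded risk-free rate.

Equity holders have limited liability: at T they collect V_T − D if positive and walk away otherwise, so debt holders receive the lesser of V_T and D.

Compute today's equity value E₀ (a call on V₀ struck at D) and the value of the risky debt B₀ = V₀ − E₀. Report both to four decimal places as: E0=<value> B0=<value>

E0=52.6873 B0=114.1056

d₁ = [ln(V₀/D) + (r + σ²/2)T] / (σ√T)
   = [ln(166.7929/120.4306) + (0.0418 + 0.5·0.3918²)·0.6670] / (0.3918·√0.6670)
   = [0.325679 + 0.079075] / 0.319983 = 1.264924
d₂ = d₁ − σ√T = 1.264924 − 0.319983 = 0.944941
N(d₁) = 0.897051,  N(d₂) = 0.827655,  e^(−rT) = 0.972504
E₀ = V₀·N(d₁) − D·e^(−rT)·N(d₂)
   = 166.7929·0.897051 − 120.4306·0.972504·0.827655 = 52.687269
B₀ = V₀ − E₀ = 166.7929 − 52.687269 = 114.105631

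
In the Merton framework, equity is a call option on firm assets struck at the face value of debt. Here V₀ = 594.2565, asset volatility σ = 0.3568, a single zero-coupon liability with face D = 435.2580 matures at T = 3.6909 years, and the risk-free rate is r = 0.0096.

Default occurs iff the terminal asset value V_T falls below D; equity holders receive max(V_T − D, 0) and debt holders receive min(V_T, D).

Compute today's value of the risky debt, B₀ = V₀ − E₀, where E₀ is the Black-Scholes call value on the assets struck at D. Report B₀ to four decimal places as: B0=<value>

B0=354.9653

d₁ = [ln(V₀/D) + (r + σ²/2)T] / (σ√T)
   = [ln(594.2565/435.2580) + (0.0096 + 0.5·0.3568²)·3.6909] / (0.3568·√3.6909)
   = [0.311372 + 0.270370] / 0.685474 = 0.848671
d₂ = d₁ − σ√T = 0.848671 − 0.685474 = 0.163197
N(d₁) = 0.801968,  N(d₂) = 0.564818,  e^(−rT) = 0.965188
E₀ = V₀·N(d₁) − D·e^(−rT)·N(d₂)
   = 594.2565·0.801968 − 435.2580·0.965188·0.564818 = 239.291185
B₀ = V₀ − E₀ = 594.2565 − 239.291185 = 354.965315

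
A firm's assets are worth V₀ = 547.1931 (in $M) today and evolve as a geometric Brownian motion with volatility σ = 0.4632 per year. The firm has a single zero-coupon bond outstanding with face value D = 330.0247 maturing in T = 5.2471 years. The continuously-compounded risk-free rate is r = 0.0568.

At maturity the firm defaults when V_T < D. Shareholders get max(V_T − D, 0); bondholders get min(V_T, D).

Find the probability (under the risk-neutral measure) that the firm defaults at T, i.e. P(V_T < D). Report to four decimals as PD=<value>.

d₁ = [ln(V₀/D) + (r + σ²/2)T] / (σ√T)
   = [ln(547.1931/330.0247) + (0.0568 + 0.5·0.4632²)·5.2471] / (0.4632·√5.2471)
   = [0.505634 + 0.860929] / 1.061031 = 1.287958
d₂ = d₁ − σ√T = 1.287958 − 1.061031 = 0.226926
risk-neutral PD = N(−d₂) = N(-0.226926) = 0.410241

PD=0.4102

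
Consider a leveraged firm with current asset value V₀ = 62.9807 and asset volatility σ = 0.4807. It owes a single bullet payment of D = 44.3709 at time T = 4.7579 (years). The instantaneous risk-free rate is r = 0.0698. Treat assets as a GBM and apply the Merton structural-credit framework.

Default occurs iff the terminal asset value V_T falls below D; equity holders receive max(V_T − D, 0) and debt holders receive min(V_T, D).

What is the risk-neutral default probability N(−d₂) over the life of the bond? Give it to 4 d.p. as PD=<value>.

d₁ = [ln(V₀/D) + (r + σ²/2)T] / (σ√T)
   = [ln(62.9807/44.3709) + (0.0698 + 0.5·0.4807²)·4.7579] / (0.4807·√4.7579)
   = [0.350244 + 0.881811] / 1.048532 = 1.175029
d₂ = d₁ − σ√T = 1.175029 − 1.048532 = 0.126497
risk-neutral PD = N(−d₂) = N(-0.126497) = 0.449669

PD=0.4497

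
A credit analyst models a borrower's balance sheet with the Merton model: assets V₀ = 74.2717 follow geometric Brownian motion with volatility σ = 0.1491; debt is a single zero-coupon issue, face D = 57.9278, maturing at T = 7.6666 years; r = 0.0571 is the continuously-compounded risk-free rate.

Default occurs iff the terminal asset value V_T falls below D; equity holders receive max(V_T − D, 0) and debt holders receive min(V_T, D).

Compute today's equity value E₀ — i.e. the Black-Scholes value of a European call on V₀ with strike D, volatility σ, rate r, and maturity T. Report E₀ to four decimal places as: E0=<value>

E0=37.3095

d₁ = [ln(V₀/D) + (r + σ²/2)T] / (σ√T)
   = [ln(74.2717/57.9278) + (0.0571 + 0.5·0.1491²)·7.6666] / (0.1491·√7.6666)
   = [0.248533 + 0.522980] / 0.412837 = 1.868805
d₂ = d₁ − σ√T = 1.868805 − 0.412837 = 1.455968
N(d₁) = 0.969175,  N(d₂) = 0.927299,  e^(−rT) = 0.645479
E₀ = V₀·N(d₁) − D·e^(−rT)·N(d₂)
   = 74.2717·0.969175 − 57.9278·0.645479·0.927299 = 37.309475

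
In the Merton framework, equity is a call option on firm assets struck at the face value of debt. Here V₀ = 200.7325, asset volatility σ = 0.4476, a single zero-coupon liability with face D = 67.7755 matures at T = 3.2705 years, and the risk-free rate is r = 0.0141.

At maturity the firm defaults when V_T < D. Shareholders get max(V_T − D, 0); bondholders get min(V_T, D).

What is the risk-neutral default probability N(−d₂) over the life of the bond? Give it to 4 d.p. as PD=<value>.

d₁ = [ln(V₀/D) + (r + σ²/2)T] / (σ√T)
   = [ln(200.7325/67.7755) + (0.0141 + 0.5·0.4476²)·3.2705] / (0.4476·√3.2705)
   = [1.085772 + 0.373729] / 0.809463 = 1.803049
d₂ = d₁ − σ√T = 1.803049 − 0.809463 = 0.993586
risk-neutral PD = N(−d₂) = N(-0.993586) = 0.160212

PD=0.1602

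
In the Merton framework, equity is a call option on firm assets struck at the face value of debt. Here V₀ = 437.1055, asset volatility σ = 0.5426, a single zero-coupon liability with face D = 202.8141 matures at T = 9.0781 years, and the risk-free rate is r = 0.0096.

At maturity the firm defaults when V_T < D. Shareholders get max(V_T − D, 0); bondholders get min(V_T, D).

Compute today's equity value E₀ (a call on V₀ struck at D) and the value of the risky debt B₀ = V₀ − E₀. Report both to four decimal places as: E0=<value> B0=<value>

E0=326.3215 B0=110.7840

d₁ = [ln(V₀/D) + (r + σ²/2)T] / (σ√T)
   = [ln(437.1055/202.8141) + (0.0096 + 0.5·0.5426²)·9.0781] / (0.5426·√9.0781)
   = [0.767885 + 1.423513] / 1.634848 = 1.340429
d₂ = d₁ − σ√T = 1.340429 − 1.634848 = -0.294418
N(d₁) = 0.909947,  N(d₂) = 0.384219,  e^(−rT) = 0.916540
E₀ = V₀·N(d₁) − D·e^(−rT)·N(d₂)
   = 437.1055·0.909947 − 202.8141·0.916540·0.384219 = 326.321457
B₀ = V₀ − E₀ = 437.1055 − 326.321457 = 110.784043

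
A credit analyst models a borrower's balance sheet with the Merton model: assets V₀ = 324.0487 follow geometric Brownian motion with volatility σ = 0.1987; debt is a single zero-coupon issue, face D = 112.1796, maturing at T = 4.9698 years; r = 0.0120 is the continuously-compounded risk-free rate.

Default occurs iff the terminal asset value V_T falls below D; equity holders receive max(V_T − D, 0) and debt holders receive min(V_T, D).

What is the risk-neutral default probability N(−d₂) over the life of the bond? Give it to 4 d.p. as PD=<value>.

d₁ = [ln(V₀/D) + (r + σ²/2)T] / (σ√T)
   = [ln(324.0487/112.1796) + (0.0120 + 0.5·0.1987²)·4.9698] / (0.1987·√4.9698)
   = [1.060793 + 0.157746] / 0.442963 = 2.750881
d₂ = d₁ − σ√T = 2.750881 − 0.442963 = 2.307919
risk-neutral PD = N(−d₂) = N(-2.307919) = 0.010502

PD=0.0105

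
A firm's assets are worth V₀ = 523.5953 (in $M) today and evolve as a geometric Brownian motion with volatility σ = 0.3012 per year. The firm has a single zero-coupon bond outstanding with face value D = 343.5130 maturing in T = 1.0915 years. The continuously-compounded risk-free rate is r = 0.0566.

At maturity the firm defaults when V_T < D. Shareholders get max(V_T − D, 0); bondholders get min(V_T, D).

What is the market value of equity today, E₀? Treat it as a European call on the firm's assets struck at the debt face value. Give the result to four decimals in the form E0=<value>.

E0=204.1241

d₁ = [ln(V₀/D) + (r + σ²/2)T] / (σ√T)
   = [ln(523.5953/343.5130) + (0.0566 + 0.5·0.3012²)·1.0915] / (0.3012·√1.0915)
   = [0.421494 + 0.111290] / 0.314678 = 1.693107
d₂ = d₁ − σ√T = 1.693107 − 0.314678 = 1.378429
N(d₁) = 0.954782,  N(d₂) = 0.915965,  e^(−rT) = 0.940091
E₀ = V₀·N(d₁) − D·e^(−rT)·N(d₂)
   = 523.5953·0.954782 − 343.5130·0.940091·0.915965 = 204.124085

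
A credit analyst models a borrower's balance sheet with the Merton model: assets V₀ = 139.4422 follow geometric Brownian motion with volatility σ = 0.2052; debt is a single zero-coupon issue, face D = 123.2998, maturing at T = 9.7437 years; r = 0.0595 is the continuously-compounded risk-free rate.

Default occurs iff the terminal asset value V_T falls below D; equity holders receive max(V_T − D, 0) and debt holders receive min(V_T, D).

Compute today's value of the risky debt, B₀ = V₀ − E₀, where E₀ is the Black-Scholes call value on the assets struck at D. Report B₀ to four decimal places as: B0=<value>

B0=64.8585

d₁ = [ln(V₀/D) + (r + σ²/2)T] / (σ√T)
   = [ln(139.4422/123.2998) + (0.0595 + 0.5·0.2052²)·9.7437] / (0.2052·√9.7437)
   = [0.123031 + 0.784889] / 0.640530 = 1.417453
d₂ = d₁ − σ√T = 1.417453 − 0.640530 = 0.776923
N(d₁) = 0.921825,  N(d₂) = 0.781398,  e^(−rT) = 0.560038
E₀ = V₀·N(d₁) − D·e^(−rT)·N(d₂)
   = 139.4422·0.921825 − 123.2998·0.560038·0.781398 = 74.583702
B₀ = V₀ − E₀ = 139.4422 − 74.583702 = 64.858498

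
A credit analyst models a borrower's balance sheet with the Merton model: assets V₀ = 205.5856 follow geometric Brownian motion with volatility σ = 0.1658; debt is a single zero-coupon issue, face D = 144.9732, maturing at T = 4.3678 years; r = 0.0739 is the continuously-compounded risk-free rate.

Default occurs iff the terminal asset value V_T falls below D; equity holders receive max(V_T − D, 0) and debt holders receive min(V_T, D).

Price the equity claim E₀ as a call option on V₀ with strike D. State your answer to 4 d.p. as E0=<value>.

E0=101.1072

d₁ = [ln(V₀/D) + (r + σ²/2)T] / (σ√T)
   = [ln(205.5856/144.9732) + (0.0739 + 0.5·0.1658²)·4.3678] / (0.1658·√4.3678)
   = [0.349314 + 0.382815] / 0.346510 = 2.112864
d₂ = d₁ − σ√T = 2.112864 − 0.346510 = 1.766354
N(d₁) = 0.982694,  N(d₂) = 0.961332,  e^(−rT) = 0.724133
E₀ = V₀·N(d₁) − D·e^(−rT)·N(d₂)
   = 205.5856·0.982694 − 144.9732·0.724133·0.961332 = 101.107225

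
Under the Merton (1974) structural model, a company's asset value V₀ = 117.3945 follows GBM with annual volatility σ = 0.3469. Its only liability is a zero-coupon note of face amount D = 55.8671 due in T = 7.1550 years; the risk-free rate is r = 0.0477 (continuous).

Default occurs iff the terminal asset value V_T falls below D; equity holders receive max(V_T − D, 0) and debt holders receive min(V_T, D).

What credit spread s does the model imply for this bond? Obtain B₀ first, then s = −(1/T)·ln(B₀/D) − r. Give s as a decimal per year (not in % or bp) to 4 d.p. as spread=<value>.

spread=0.0130

d₁ = [ln(V₀/D) + (r + σ²/2)T] / (σ√T)
   = [ln(117.3945/55.8671) + (0.0477 + 0.5·0.3469²)·7.1550] / (0.3469·√7.1550)
   = [0.742564 + 0.771808] / 0.927917 = 1.632013
d₂ = d₁ − σ√T = 1.632013 − 0.927917 = 0.704096
N(d₁) = 0.948662,  N(d₂) = 0.759314,  e^(−rT) = 0.710850
E₀ = V₀·N(d₁) − D·e^(−rT)·N(d₂)
   = 117.3945·0.948662 − 55.8671·0.710850·0.759314 = 81.212932
B₀ = V₀ − E₀ = 117.3945 − 81.212932 = 36.181568
spread = −(1/T)·ln(B₀/D) − r = −(1/7.1550)·ln(36.181568/55.8671) − 0.0477 = 0.01301640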